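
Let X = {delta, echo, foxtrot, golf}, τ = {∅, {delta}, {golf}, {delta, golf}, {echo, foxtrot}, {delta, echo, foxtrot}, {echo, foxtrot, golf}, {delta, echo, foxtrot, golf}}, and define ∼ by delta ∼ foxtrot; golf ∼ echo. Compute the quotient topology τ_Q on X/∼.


X/∼ = {[delta=foxtrot], [echo=golf]}; |τ_Q| = 2.

Equivalence classes: [delta=foxtrot], [echo=golf].
Quotient map π: X → X/∼ sends delta ↦ [delta=foxtrot], echo ↦ [echo=golf], foxtrot ↦ [delta=foxtrot], golf ↦ [echo=golf].
For each subset V ⊆ X/∼, compute π^{-1}(V) ⊆ X and check whether π^{-1}(V) ∈ τ. V is open in τ_Q iff π^{-1}(V) ∈ τ.
  V = {}: π^{-1}(V) = ∅ ∈ τ ✓.
  V = {[delta=foxtrot]}: π^{-1}(V) = {delta, foxtrot} ∉ τ ✗.
  V = {[echo=golf]}: π^{-1}(V) = {echo, golf} ∉ τ ✗.
  V = {[delta=foxtrot], [echo=golf]}: π^{-1}(V) = {delta, echo, foxtrot, golf} ∈ τ ✓.
Open sets in the quotient: τ_Q = {{}, {[delta=foxtrot], [echo=golf]}} (2 elements).


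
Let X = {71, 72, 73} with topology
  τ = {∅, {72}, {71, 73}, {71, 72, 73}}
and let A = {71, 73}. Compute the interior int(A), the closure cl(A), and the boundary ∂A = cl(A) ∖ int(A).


int(A) = {71, 73}, cl(A) = {71, 73}, ∂A = ∅.

Closed sets in (X, τ) are complements of opens:
  closed(X, τ) = {∅, {72}, {71, 73}, {71, 72, 73}}.
int(A) = ⋃ {U ∈ τ : U ⊆ A}. Opens contained in A: ∅, {71, 73}.
Taking the union of these: int(A) = {71, 73}.
cl(A) = ⋂ {C closed : A ⊆ C}. Closed sets containing A: {71, 73}, {71, 72, 73}.
Intersecting these: cl(A) = {71, 73}.
∂A = cl(A) ∖ int(A) = {71, 73} ∖ {71, 73} = ∅.


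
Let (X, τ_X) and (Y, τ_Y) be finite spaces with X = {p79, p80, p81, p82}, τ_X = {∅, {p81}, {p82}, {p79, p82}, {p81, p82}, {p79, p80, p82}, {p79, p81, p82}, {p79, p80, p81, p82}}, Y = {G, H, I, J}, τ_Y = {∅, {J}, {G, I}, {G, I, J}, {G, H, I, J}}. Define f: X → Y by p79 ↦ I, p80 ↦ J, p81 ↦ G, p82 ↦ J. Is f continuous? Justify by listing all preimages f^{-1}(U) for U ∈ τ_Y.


f is NOT continuous.

Compute f^{-1}(U) for each U ∈ τ_Y:
  U = ∅: f^{-1}(U) = ∅ ∈ τ_X ✓.
  U = {J}: f^{-1}(U) = {p80, p82} ∉ τ_X ✗.
  U = {G, I}: f^{-1}(U) = {p79, p81} ∉ τ_X ✗.
  U = {G, I, J}: f^{-1}(U) = {p79, p80, p81, p82} ∈ τ_X ✓.
  U = {G, H, I, J}: f^{-1}(U) = {p79, p80, p81, p82} ∈ τ_X ✓.
Found U = {J} with f^{-1}(U) = {p80, p82} not in τ_X. Therefore f is NOT continuous.


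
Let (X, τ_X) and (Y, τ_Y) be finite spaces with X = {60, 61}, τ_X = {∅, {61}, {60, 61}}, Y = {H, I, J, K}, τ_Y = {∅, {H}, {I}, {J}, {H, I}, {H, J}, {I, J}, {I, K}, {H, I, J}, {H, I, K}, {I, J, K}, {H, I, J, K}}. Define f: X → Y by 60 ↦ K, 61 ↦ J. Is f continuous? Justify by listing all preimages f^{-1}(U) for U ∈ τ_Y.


f is NOT continuous.

Compute f^{-1}(U) for each U ∈ τ_Y:
  U = ∅: f^{-1}(U) = ∅ ∈ τ_X ✓.
  U = {H}: f^{-1}(U) = ∅ ∈ τ_X ✓.
  U = {I}: f^{-1}(U) = ∅ ∈ τ_X ✓.
  U = {J}: f^{-1}(U) = {61} ∈ τ_X ✓.
  U = {H, I}: f^{-1}(U) = ∅ ∈ τ_X ✓.
  U = {H, J}: f^{-1}(U) = {61} ∈ τ_X ✓.
  U = {I, J}: f^{-1}(U) = {61} ∈ τ_X ✓.
  U = {I, K}: f^{-1}(U) = {60} ∉ τ_X ✗.
  U = {H, I, J}: f^{-1}(U) = {61} ∈ τ_X ✓.
  U = {H, I, K}: f^{-1}(U) = {60} ∉ τ_X ✗.
  U = {I, J, K}: f^{-1}(U) = {60, 61} ∈ τ_X ✓.
  U = {H, I, J, K}: f^{-1}(U) = {60, 61} ∈ τ_X ✓.
Found U = {I, K} with f^{-1}(U) = {60} not in τ_X. Therefore f is NOT continuous.


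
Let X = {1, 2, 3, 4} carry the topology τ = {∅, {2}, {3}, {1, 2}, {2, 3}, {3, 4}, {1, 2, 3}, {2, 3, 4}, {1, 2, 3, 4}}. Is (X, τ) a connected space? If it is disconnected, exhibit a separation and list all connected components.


(X, τ) is disconnected; components = [{1, 2}, {3, 4}].

Find clopen sets (U ∈ τ with X ∖ U ∈ τ):
  U = ∅, X ∖ U = {1, 2, 3, 4} — both open, so U is clopen.
  U = {1, 2}, X ∖ U = {3, 4} — both open, so U is clopen.
  U = {3, 4}, X ∖ U = {1, 2} — both open, so U is clopen.
  U = {1, 2, 3, 4}, X ∖ U = ∅ — both open, so U is clopen.
Nontrivial clopen(s) exist: e.g. {3, 4}. So (X, τ) is disconnected.
Compute connected components by grouping points that agree on all clopens:
  component: {1, 2}
  component: {3, 4}


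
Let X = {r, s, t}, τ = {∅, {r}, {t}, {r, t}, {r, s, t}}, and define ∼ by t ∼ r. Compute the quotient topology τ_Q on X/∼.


X/∼ = {[r=t], [s]}; |τ_Q| = 3.

Equivalence classes: [r=t], [s].
Quotient map π: X → X/∼ sends r ↦ [r=t], s ↦ [s], t ↦ [r=t].
For each subset V ⊆ X/∼, compute π^{-1}(V) ⊆ X and check whether π^{-1}(V) ∈ τ. V is open in τ_Q iff π^{-1}(V) ∈ τ.
  V = {}: π^{-1}(V) = ∅ ∈ τ ✓.
  V = {[r=t]}: π^{-1}(V) = {r, t} ∈ τ ✓.
  V = {[s]}: π^{-1}(V) = {s} ∉ τ ✗.
  V = {[r=t], [s]}: π^{-1}(V) = {r, s, t} ∈ τ ✓.
Open sets in the quotient: τ_Q = {{}, {[r=t]}, {[r=t], [s]}} (3 elements).


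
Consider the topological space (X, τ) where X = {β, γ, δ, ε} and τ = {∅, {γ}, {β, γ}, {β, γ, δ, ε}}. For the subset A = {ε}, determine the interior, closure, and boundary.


int(A) = ∅, cl(A) = {δ, ε}, ∂A = {δ, ε}.

Closed sets in (X, τ) are complements of opens:
  closed(X, τ) = {∅, {δ, ε}, {β, δ, ε}, {β, γ, δ, ε}}.
int(A) = ⋃ {U ∈ τ : U ⊆ A}. Opens contained in A: ∅.
Taking the union of these: int(A) = ∅.
cl(A) = ⋂ {C closed : A ⊆ C}. Closed sets containing A: {δ, ε}, {β, δ, ε}, {β, γ, δ, ε}.
Intersecting these: cl(A) = {δ, ε}.
∂A = cl(A) ∖ int(A) = {δ, ε} ∖ ∅ = {δ, ε}.


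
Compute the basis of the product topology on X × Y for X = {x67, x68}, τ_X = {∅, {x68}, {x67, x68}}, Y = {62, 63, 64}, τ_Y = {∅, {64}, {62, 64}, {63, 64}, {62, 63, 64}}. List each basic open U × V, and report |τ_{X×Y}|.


Basis B = {∅ × ∅, {x68} × {64}, {x67, x68} × {64}, {x68} × {62, 64}, {x68} × {63, 64}, {x68} × {62, 63, 64}, {x67, x68} × {62, 64}, {x67, x68} × {63, 64}, {x67, x68} × {62, 63, 64}}; |τ_{X×Y}| = 14.

Enumerate products U × V with U ∈ τ_X, V ∈ τ_Y (deduplicated):
  ∅ × ∅ = {} (∅)
  {x68} × {64} = {(x68,64)}
  {x67, x68} × {64} = {(x67,64), (x68,64)}
  {x68} × {62, 64} = {(x68,62), (x68,64)}
  {x68} × {63, 64} = {(x68,63), (x68,64)}
  {x68} × {62, 63, 64} = {(x68,62), (x68,63), (x68,64)}
  {x67, x68} × {62, 64} = {(x67,62), (x67,64), (x68,62), (x68,64)}
  {x67, x68} × {63, 64} = {(x67,63), (x67,64), (x68,63), (x68,64)}
  {x67, x68} × {62, 63, 64} = {(x67,62), (x67,63), (x67,64), (x68,62), (x68,63), (x68,64)}
These 9 distinct sets form the basis B.
Close under arbitrary unions to get τ_{X×Y}; counting gives |τ_{X×Y}| = 14.


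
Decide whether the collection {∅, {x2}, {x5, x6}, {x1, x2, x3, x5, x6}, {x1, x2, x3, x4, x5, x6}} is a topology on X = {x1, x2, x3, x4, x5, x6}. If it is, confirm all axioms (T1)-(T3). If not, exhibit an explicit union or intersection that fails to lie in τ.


τ is NOT a topology on X.

Axiom (T1): ∅ ∈ τ? Yes; X ∈ τ? Yes.
Axiom (T2/T3): check pairwise unions and intersections of members of τ.
Counterexample for (T2): {x2} ∪ {x5, x6} = {x2, x5, x6} ∉ τ. Therefore τ is NOT a topology.


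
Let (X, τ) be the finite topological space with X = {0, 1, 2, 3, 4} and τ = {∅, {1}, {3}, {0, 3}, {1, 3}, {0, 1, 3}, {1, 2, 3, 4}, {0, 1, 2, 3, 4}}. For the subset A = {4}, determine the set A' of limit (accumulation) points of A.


A' = {2}

For each x ∈ X, list the open sets U ∈ τ with x ∈ U, then check whether U ∩ (A ∖ {x}) ≠ ∅ for every such U.
  x = 0: open {0, 3} ∋ x has {0, 3} ∩ (A ∖ {0}) = ∅, so x is NOT a limit point.
  x = 1: open {1} ∋ x has {1} ∩ (A ∖ {1}) = ∅, so x is NOT a limit point.
  x = 2: opens ∋ x are {1, 2, 3, 4}, {0, 1, 2, 3, 4}; each meets A ∖ {2}, so x IS a limit point.
  x = 3: open {3} ∋ x has {3} ∩ (A ∖ {3}) = ∅, so x is NOT a limit point.
  x = 4: open {1, 2, 3, 4} ∋ x has {1, 2, 3, 4} ∩ (A ∖ {4}) = ∅, so x is NOT a limit point.
Collecting: A' = {2}.


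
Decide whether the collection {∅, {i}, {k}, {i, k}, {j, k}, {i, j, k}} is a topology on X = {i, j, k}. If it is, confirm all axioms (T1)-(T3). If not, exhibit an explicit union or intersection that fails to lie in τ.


τ IS a topology on X.

Axiom (T1): ∅ ∈ τ? Yes; X ∈ τ? Yes.
Axiom (T2/T3): check pairwise unions and intersections of members of τ.
All pairwise intersections and unions checked — each lies in τ. Therefore τ satisfies (T1), (T2), (T3): it IS a topology on X.


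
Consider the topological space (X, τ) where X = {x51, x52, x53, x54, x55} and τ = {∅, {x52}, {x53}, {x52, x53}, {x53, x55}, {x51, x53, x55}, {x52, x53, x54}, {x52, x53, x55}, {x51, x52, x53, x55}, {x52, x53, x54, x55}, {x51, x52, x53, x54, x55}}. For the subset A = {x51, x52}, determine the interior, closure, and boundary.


int(A) = {x52}, cl(A) = {x51, x52, x54}, ∂A = {x51, x54}.

Closed sets in (X, τ) are complements of opens:
  closed(X, τ) = {∅, {x51}, {x54}, {x51, x54}, {x51, x55}, {x52, x54}, {x51, x52, x54}, {x51, x54, x55}, {x51, x52, x54, x55}, {x51, x53, x54, x55}, {x51, x52, x53, x54, x55}}.
int(A) = ⋃ {U ∈ τ : U ⊆ A}. Opens contained in A: ∅, {x52}.
Taking the union of these: int(A) = {x52}.
cl(A) = ⋂ {C closed : A ⊆ C}. Closed sets containing A: {x51, x52, x54}, {x51, x52, x54, x55}, {x51, x52, x53, x54, x55}.
Intersecting these: cl(A) = {x51, x52, x54}.
∂A = cl(A) ∖ int(A) = {x51, x52, x54} ∖ {x52} = {x51, x54}.


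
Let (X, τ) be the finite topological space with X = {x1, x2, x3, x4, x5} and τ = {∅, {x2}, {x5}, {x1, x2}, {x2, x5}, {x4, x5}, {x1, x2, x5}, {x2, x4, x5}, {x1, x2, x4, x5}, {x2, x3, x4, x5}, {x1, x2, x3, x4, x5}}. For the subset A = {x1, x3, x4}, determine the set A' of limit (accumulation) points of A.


A' = {x3}

For each x ∈ X, list the open sets U ∈ τ with x ∈ U, then check whether U ∩ (A ∖ {x}) ≠ ∅ for every such U.
  x = x1: open {x1, x2} ∋ x has {x1, x2} ∩ (A ∖ {x1}) = ∅, so x is NOT a limit point.
  x = x2: open {x2} ∋ x has {x2} ∩ (A ∖ {x2}) = ∅, so x is NOT a limit point.
  x = x3: opens ∋ x are {x2, x3, x4, x5}, {x1, x2, x3, x4, x5}; each meets A ∖ {x3}, so x IS a limit point.
  x = x4: open {x4, x5} ∋ x has {x4, x5} ∩ (A ∖ {x4}) = ∅, so x is NOT a limit point.
  x = x5: open {x5} ∋ x has {x5} ∩ (A ∖ {x5}) = ∅, so x is NOT a limit point.
Collecting: A' = {x3}.


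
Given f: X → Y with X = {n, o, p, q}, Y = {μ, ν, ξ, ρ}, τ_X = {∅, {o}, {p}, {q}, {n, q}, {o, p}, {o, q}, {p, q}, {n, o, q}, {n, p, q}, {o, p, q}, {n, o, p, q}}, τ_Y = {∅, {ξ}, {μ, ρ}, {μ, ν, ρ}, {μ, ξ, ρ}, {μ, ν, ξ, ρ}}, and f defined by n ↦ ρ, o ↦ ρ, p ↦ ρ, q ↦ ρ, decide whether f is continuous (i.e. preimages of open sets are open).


f IS continuous.

Compute f^{-1}(U) for each U ∈ τ_Y:
  U = ∅: f^{-1}(U) = ∅ ∈ τ_X ✓.
  U = {ξ}: f^{-1}(U) = ∅ ∈ τ_X ✓.
  U = {μ, ρ}: f^{-1}(U) = {n, o, p, q} ∈ τ_X ✓.
  U = {μ, ν, ρ}: f^{-1}(U) = {n, o, p, q} ∈ τ_X ✓.
  U = {μ, ξ, ρ}: f^{-1}(U) = {n, o, p, q} ∈ τ_X ✓.
  U = {μ, ν, ξ, ρ}: f^{-1}(U) = {n, o, p, q} ∈ τ_X ✓.
Every preimage lies in τ_X, so f IS continuous.


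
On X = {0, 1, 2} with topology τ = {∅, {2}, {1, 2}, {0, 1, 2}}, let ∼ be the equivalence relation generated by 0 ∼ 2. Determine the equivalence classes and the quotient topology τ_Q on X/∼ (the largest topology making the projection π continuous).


X/∼ = {[0=2], [1]}; |τ_Q| = 2.

Equivalence classes: [0=2], [1].
Quotient map π: X → X/∼ sends 0 ↦ [0=2], 1 ↦ [1], 2 ↦ [0=2].
For each subset V ⊆ X/∼, compute π^{-1}(V) ⊆ X and check whether π^{-1}(V) ∈ τ. V is open in τ_Q iff π^{-1}(V) ∈ τ.
  V = {}: π^{-1}(V) = ∅ ∈ τ ✓.
  V = {[0=2]}: π^{-1}(V) = {0, 2} ∉ τ ✗.
  V = {[1]}: π^{-1}(V) = {1} ∉ τ ✗.
  V = {[0=2], [1]}: π^{-1}(V) = {0, 1, 2} ∈ τ ✓.
Open sets in the quotient: τ_Q = {{}, {[0=2], [1]}} (2 elements).


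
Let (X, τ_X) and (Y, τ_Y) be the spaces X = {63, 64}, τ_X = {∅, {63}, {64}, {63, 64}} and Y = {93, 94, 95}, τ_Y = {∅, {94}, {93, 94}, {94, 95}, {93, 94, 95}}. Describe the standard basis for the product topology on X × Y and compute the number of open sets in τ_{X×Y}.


Basis B = {∅ × ∅, {63} × {94}, {64} × {94}, {63} × {93, 94}, {63} × {94, 95}, {63, 64} × {94}, {64} × {93, 94}, {64} × {94, 95}, {63} × {93, 94, 95}, {64} × {93, 94, 95}, {63, 64} × {93, 94}, {63, 64} × {94, 95}, {63, 64} × {93, 94, 95}}; |τ_{X×Y}| = 25.

Enumerate products U × V with U ∈ τ_X, V ∈ τ_Y (deduplicated):
  ∅ × ∅ = {} (∅)
  {63} × {94} = {(63,94)}
  {64} × {94} = {(64,94)}
  {63} × {93, 94} = {(63,93), (63,94)}
  {63} × {94, 95} = {(63,94), (63,95)}
  {63, 64} × {94} = {(63,94), (64,94)}
  {64} × {93, 94} = {(64,93), (64,94)}
  {64} × {94, 95} = {(64,94), (64,95)}
  {63} × {93, 94, 95} = {(63,93), (63,94), (63,95)}
  {64} × {93, 94, 95} = {(64,93), (64,94), (64,95)}
  {63, 64} × {93, 94} = {(63,93), (63,94), (64,93), (64,94)}
  {63, 64} × {94, 95} = {(63,94), (63,95), (64,94), (64,95)}
  {63, 64} × {93, 94, 95} = {(63,93), (63,94), (63,95), (64,93), (64,94), (64,95)}
These 13 distinct sets form the basis B.
Close under arbitrary unions to get τ_{X×Y}; counting gives |τ_{X×Y}| = 25.


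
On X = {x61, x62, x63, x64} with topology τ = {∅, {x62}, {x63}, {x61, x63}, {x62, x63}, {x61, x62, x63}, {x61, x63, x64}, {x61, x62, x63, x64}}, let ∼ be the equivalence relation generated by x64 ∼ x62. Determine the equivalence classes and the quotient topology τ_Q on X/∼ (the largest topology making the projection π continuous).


X/∼ = {[x61], [x62=x64], [x63]}; |τ_Q| = 4.

Equivalence classes: [x61], [x62=x64], [x63].
Quotient map π: X → X/∼ sends x61 ↦ [x61], x62 ↦ [x62=x64], x63 ↦ [x63], x64 ↦ [x62=x64].
For each subset V ⊆ X/∼, compute π^{-1}(V) ⊆ X and check whether π^{-1}(V) ∈ τ. V is open in τ_Q iff π^{-1}(V) ∈ τ.
  V = {}: π^{-1}(V) = ∅ ∈ τ ✓.
  V = {[x61]}: π^{-1}(V) = {x61} ∉ τ ✗.
  V = {[x62=x64]}: π^{-1}(V) = {x62, x64} ∉ τ ✗.
  V = {[x61], [x62=x64]}: π^{-1}(V) = {x61, x62, x64} ∉ τ ✗.
  V = {[x63]}: π^{-1}(V) = {x63} ∈ τ ✓.
  V = {[x61], [x63]}: π^{-1}(V) = {x61, x63} ∈ τ ✓.
  V = {[x62=x64], [x63]}: π^{-1}(V) = {x62, x63, x64} ∉ τ ✗.
  V = {[x61], [x62=x64], [x63]}: π^{-1}(V) = {x61, x62, x63, x64} ∈ τ ✓.
Open sets in the quotient: τ_Q = {{}, {[x63]}, {[x61], [x63]}, {[x61], [x62=x64], [x63]}} (4 elements).


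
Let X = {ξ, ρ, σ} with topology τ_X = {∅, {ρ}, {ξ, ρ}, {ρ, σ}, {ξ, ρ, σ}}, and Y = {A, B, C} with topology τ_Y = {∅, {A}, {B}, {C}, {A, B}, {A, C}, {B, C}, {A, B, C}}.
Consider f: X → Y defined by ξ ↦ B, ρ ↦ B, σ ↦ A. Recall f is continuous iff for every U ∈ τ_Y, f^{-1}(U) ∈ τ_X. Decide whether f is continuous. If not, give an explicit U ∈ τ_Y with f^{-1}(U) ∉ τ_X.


f is NOT continuous.

Compute f^{-1}(U) for each U ∈ τ_Y:
  U = ∅: f^{-1}(U) = ∅ ∈ τ_X ✓.
  U = {A}: f^{-1}(U) = {σ} ∉ τ_X ✗.
  U = {B}: f^{-1}(U) = {ξ, ρ} ∈ τ_X ✓.
  U = {C}: f^{-1}(U) = ∅ ∈ τ_X ✓.
  U = {A, B}: f^{-1}(U) = {ξ, ρ, σ} ∈ τ_X ✓.
  U = {A, C}: f^{-1}(U) = {σ} ∉ τ_X ✗.
  U = {B, C}: f^{-1}(U) = {ξ, ρ} ∈ τ_X ✓.
  U = {A, B, C}: f^{-1}(U) = {ξ, ρ, σ} ∈ τ_X ✓.
Found U = {A} with f^{-1}(U) = {σ} not in τ_X. Therefore f is NOT continuous.


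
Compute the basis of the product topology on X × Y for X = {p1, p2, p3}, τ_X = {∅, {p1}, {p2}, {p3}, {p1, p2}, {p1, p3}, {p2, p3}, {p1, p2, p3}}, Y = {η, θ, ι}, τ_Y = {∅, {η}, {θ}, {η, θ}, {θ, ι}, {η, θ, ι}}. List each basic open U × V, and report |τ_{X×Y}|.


Basis B = {∅ × ∅, {p1} × {η}, {p1} × {θ}, {p2} × {η}, {p2} × {θ}, {p3} × {η}, {p3} × {θ}, {p1} × {η, θ}, {p1, p2} × {η}, {p1, p3} × {η}, {p1} × {θ, ι}, {p1, p2} × {θ}, {p1, p3} × {θ}, {p2} × {η, θ}, {p2, p3} × {η}, {p2} × {θ, ι}, {p2, p3} × {θ}, {p3} × {η, θ}, {p3} × {θ, ι}, {p1} × {η, θ, ι}, {p1, p2, p3} × {η}, {p1, p2, p3} × {θ}, {p2} × {η, θ, ι}, {p3} × {η, θ, ι}, {p1, p2} × {η, θ}, {p1, p3} × {η, θ}, {p1, p2} × {θ, ι}, {p1, p3} × {θ, ι}, {p2, p3} × {η, θ}, {p2, p3} × {θ, ι}, {p1, p2} × {η, θ, ι}, {p1, p3} × {η, θ, ι}, {p1, p2, p3} × {η, θ}, {p1, p2, p3} × {θ, ι}, {p2, p3} × {η, θ, ι}, {p1, p2, p3} × {η, θ, ι}}; |τ_{X×Y}| = 216.

Enumerate products U × V with U ∈ τ_X, V ∈ τ_Y (deduplicated):
  ∅ × ∅ = {} (∅)
  {p1} × {η} = {(p1,η)}
  {p1} × {θ} = {(p1,θ)}
  {p2} × {η} = {(p2,η)}
  {p2} × {θ} = {(p2,θ)}
  {p3} × {η} = {(p3,η)}
  {p3} × {θ} = {(p3,θ)}
  {p1} × {η, θ} = {(p1,η), (p1,θ)}
  {p1, p2} × {η} = {(p1,η), (p2,η)}
  {p1, p3} × {η} = {(p1,η), (p3,η)}
  {p1} × {θ, ι} = {(p1,θ), (p1,ι)}
  {p1, p2} × {θ} = {(p1,θ), (p2,θ)}
  {p1, p3} × {θ} = {(p1,θ), (p3,θ)}
  {p2} × {η, θ} = {(p2,η), (p2,θ)}
  {p2, p3} × {η} = {(p2,η), (p3,η)}
  {p2} × {θ, ι} = {(p2,θ), (p2,ι)}
  {p2, p3} × {θ} = {(p2,θ), (p3,θ)}
  {p3} × {η, θ} = {(p3,η), (p3,θ)}
  {p3} × {θ, ι} = {(p3,θ), (p3,ι)}
  {p1} × {η, θ, ι} = {(p1,η), (p1,θ), (p1,ι)}
  {p1, p2, p3} × {η} = {(p1,η), (p2,η), (p3,η)}
  {p1, p2, p3} × {θ} = {(p1,θ), (p2,θ), (p3,θ)}
  {p2} × {η, θ, ι} = {(p2,η), (p2,θ), (p2,ι)}
  {p3} × {η, θ, ι} = {(p3,η), (p3,θ), (p3,ι)}
  {p1, p2} × {η, θ} = {(p1,η), (p1,θ), (p2,η), (p2,θ)}
  {p1, p3} × {η, θ} = {(p1,η), (p1,θ), (p3,η), (p3,θ)}
  {p1, p2} × {θ, ι} = {(p1,θ), (p1,ι), (p2,θ), (p2,ι)}
  {p1, p3} × {θ, ι} = {(p1,θ), (p1,ι), (p3,θ), (p3,ι)}
  {p2, p3} × {η, θ} = {(p2,η), (p2,θ), (p3,η), (p3,θ)}
  {p2, p3} × {θ, ι} = {(p2,θ), (p2,ι), (p3,θ), (p3,ι)}
  {p1, p2} × {η, θ, ι} = {(p1,η), (p1,θ), (p1,ι), (p2,η), (p2,θ), (p2,ι)}
  {p1, p3} × {η, θ, ι} = {(p1,η), (p1,θ), (p1,ι), (p3,η), (p3,θ), (p3,ι)}
  {p1, p2, p3} × {η, θ} = {(p1,η), (p1,θ), (p2,η), (p2,θ), (p3,η), (p3,θ)}
  {p1, p2, p3} × {θ, ι} = {(p1,θ), (p1,ι), (p2,θ), (p2,ι), (p3,θ), (p3,ι)}
  {p2, p3} × {η, θ, ι} = {(p2,η), (p2,θ), (p2,ι), (p3,η), (p3,θ), (p3,ι)}
  {p1, p2, p3} × {η, θ, ι} = {(p1,η), (p1,θ), (p1,ι), (p2,η), (p2,θ), (p2,ι), (p3,η), (p3,θ), (p3,ι)}
These 36 distinct sets form the basis B.
Close under arbitrary unions to get τ_{X×Y}; counting gives |τ_{X×Y}| = 216.


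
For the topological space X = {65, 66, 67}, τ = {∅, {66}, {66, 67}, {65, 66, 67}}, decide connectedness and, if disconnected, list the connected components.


(X, τ) is connected.

Find clopen sets (U ∈ τ with X ∖ U ∈ τ):
  U = ∅, X ∖ U = {65, 66, 67} — both open, so U is clopen.
  U = {65, 66, 67}, X ∖ U = ∅ — both open, so U is clopen.
Only trivial clopens (∅ and X) exist, so (X, τ) is connected.
Compute connected components by grouping points that agree on all clopens:
  component: {65, 66, 67}


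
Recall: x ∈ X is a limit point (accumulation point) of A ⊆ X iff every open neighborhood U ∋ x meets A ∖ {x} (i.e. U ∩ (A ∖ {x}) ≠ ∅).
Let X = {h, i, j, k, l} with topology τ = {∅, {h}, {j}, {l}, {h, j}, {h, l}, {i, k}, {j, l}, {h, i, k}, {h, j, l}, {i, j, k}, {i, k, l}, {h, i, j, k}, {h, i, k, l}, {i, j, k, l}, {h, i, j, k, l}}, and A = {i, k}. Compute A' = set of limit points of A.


A' = {i, k}

For each x ∈ X, list the open sets U ∈ τ with x ∈ U, then check whether U ∩ (A ∖ {x}) ≠ ∅ for every such U.
  x = h: open {h} ∋ x has {h} ∩ (A ∖ {h}) = ∅, so x is NOT a limit point.
  x = i: opens ∋ x are {i, k}, {h, i, k}, {i, j, k}, {i, k, l}, {h, i, j, k}, {h, i, k, l}, {i, j, k, l}, {h, i, j, k, l}; each meets A ∖ {i}, so x IS a limit point.
  x = j: open {j} ∋ x has {j} ∩ (A ∖ {j}) = ∅, so x is NOT a limit point.
  x = k: opens ∋ x are {i, k}, {h, i, k}, {i, j, k}, {i, k, l}, {h, i, j, k}, {h, i, k, l}, {i, j, k, l}, {h, i, j, k, l}; each meets A ∖ {k}, so x IS a limit point.
  x = l: open {l} ∋ x has {l} ∩ (A ∖ {l}) = ∅, so x is NOT a limit point.
Collecting: A' = {i, k}.


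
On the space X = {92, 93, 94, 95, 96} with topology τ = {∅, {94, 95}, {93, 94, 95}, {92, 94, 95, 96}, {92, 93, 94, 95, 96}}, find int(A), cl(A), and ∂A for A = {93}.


int(A) = ∅, cl(A) = {93}, ∂A = {93}.

Closed sets in (X, τ) are complements of opens:
  closed(X, τ) = {∅, {93}, {92, 96}, {92, 93, 96}, {92, 93, 94, 95, 96}}.
int(A) = ⋃ {U ∈ τ : U ⊆ A}. Opens contained in A: ∅.
Taking the union of these: int(A) = ∅.
cl(A) = ⋂ {C closed : A ⊆ C}. Closed sets containing A: {93}, {92, 93, 96}, {92, 93, 94, 95, 96}.
Intersecting these: cl(A) = {93}.
∂A = cl(A) ∖ int(A) = {93} ∖ ∅ = {93}.


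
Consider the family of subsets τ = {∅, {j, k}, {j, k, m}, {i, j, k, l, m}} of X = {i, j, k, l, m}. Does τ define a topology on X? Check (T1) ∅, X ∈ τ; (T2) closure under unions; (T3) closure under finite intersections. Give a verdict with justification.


τ IS a topology on X.

Axiom (T1): ∅ ∈ τ? Yes; X ∈ τ? Yes.
Axiom (T2/T3): check pairwise unions and intersections of members of τ.
All pairwise intersections and unions checked — each lies in τ. Therefore τ satisfies (T1), (T2), (T3): it IS a topology on X.


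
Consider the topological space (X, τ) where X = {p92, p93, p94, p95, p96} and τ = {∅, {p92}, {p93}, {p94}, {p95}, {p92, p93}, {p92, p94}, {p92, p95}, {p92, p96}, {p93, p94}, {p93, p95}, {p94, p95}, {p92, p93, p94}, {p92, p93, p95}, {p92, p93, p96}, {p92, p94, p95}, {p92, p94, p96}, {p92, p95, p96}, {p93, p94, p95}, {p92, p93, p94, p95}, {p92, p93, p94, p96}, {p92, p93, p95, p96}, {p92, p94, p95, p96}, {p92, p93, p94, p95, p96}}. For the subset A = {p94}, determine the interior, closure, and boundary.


int(A) = {p94}, cl(A) = {p94}, ∂A = ∅.

Closed sets in (X, τ) are complements of opens:
  closed(X, τ) = {∅, {p93}, {p94}, {p95}, {p96}, {p92, p96}, {p93, p94}, {p93, p95}, {p93, p96}, {p94, p95}, {p94, p96}, {p95, p96}, {p92, p93, p96}, {p92, p94, p96}, {p92, p95, p96}, {p93, p94, p95}, {p93, p94, p96}, {p93, p95, p96}, {p94, p95, p96}, {p92, p93, p94, p96}, {p92, p93, p95, p96}, {p92, p94, p95, p96}, {p93, p94, p95, p96}, {p92, p93, p94, p95, p96}}.
int(A) = ⋃ {U ∈ τ : U ⊆ A}. Opens contained in A: ∅, {p94}.
Taking the union of these: int(A) = {p94}.
cl(A) = ⋂ {C closed : A ⊆ C}. Closed sets containing A: {p94}, {p93, p94}, {p94, p95}, {p94, p96}, {p92, p94, p96}, {p93, p94, p95}, {p93, p94, p96}, {p94, p95, p96}, {p92, p93, p94, p96}, {p92, p94, p95, p96}, {p93, p94, p95, p96}, {p92, p93, p94, p95, p96}.
Intersecting these: cl(A) = {p94}.
∂A = cl(A) ∖ int(A) = {p94} ∖ {p94} = ∅.


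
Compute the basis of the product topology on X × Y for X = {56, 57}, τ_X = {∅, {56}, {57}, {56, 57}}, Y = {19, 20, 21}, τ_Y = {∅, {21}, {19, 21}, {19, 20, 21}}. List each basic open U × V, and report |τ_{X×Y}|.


Basis B = {∅ × ∅, {56} × {21}, {57} × {21}, {56} × {19, 21}, {56, 57} × {21}, {57} × {19, 21}, {56} × {19, 20, 21}, {57} × {19, 20, 21}, {56, 57} × {19, 21}, {56, 57} × {19, 20, 21}}; |τ_{X×Y}| = 16.

Enumerate products U × V with U ∈ τ_X, V ∈ τ_Y (deduplicated):
  ∅ × ∅ = {} (∅)
  {56} × {21} = {(56,21)}
  {57} × {21} = {(57,21)}
  {56} × {19, 21} = {(56,19), (56,21)}
  {56, 57} × {21} = {(56,21), (57,21)}
  {57} × {19, 21} = {(57,19), (57,21)}
  {56} × {19, 20, 21} = {(56,19), (56,20), (56,21)}
  {57} × {19, 20, 21} = {(57,19), (57,20), (57,21)}
  {56, 57} × {19, 21} = {(56,19), (56,21), (57,19), (57,21)}
  {56, 57} × {19, 20, 21} = {(56,19), (56,20), (56,21), (57,19), (57,20), (57,21)}
These 10 distinct sets form the basis B.
Close under arbitrary unions to get τ_{X×Y}; counting gives |τ_{X×Y}| = 16.


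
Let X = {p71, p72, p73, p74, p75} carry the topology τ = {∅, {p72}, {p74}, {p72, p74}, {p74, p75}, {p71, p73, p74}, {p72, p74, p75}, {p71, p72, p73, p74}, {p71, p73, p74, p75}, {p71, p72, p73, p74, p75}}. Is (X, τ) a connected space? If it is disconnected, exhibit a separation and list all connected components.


(X, τ) is disconnected; components = [{p72}, {p71, p73, p74, p75}].

Find clopen sets (U ∈ τ with X ∖ U ∈ τ):
  U = ∅, X ∖ U = {p71, p72, p73, p74, p75} — both open, so U is clopen.
  U = {p72}, X ∖ U = {p71, p73, p74, p75} — both open, so U is clopen.
  U = {p71, p73, p74, p75}, X ∖ U = {p72} — both open, so U is clopen.
  U = {p71, p72, p73, p74, p75}, X ∖ U = ∅ — both open, so U is clopen.
Nontrivial clopen(s) exist: e.g. {p72}. So (X, τ) is disconnected.
Compute connected components by grouping points that agree on all clopens:
  component: {p72}
  component: {p71, p73, p74, p75}


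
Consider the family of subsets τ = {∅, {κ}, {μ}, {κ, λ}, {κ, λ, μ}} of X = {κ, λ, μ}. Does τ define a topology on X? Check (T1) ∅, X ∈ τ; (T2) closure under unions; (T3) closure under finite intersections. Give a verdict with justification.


τ is NOT a topology on X.

Axiom (T1): ∅ ∈ τ? Yes; X ∈ τ? Yes.
Axiom (T2/T3): check pairwise unions and intersections of members of τ.
Counterexample for (T2): {κ} ∪ {μ} = {κ, μ} ∉ τ. Therefore τ is NOT a topology.


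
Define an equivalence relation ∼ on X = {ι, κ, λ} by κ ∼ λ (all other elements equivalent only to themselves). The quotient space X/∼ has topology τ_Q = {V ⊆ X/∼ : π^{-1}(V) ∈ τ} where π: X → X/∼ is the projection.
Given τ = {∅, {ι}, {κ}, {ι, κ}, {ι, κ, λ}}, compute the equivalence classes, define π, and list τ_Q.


X/∼ = {[ι], [κ=λ]}; |τ_Q| = 3.

Equivalence classes: [ι], [κ=λ].
Quotient map π: X → X/∼ sends ι ↦ [ι], κ ↦ [κ=λ], λ ↦ [κ=λ].
For each subset V ⊆ X/∼, compute π^{-1}(V) ⊆ X and check whether π^{-1}(V) ∈ τ. V is open in τ_Q iff π^{-1}(V) ∈ τ.
  V = {}: π^{-1}(V) = ∅ ∈ τ ✓.
  V = {[ι]}: π^{-1}(V) = {ι} ∈ τ ✓.
  V = {[κ=λ]}: π^{-1}(V) = {κ, λ} ∉ τ ✗.
  V = {[ι], [κ=λ]}: π^{-1}(V) = {ι, κ, λ} ∈ τ ✓.
Open sets in the quotient: τ_Q = {{}, {[ι]}, {[ι], [κ=λ]}} (3 elements).


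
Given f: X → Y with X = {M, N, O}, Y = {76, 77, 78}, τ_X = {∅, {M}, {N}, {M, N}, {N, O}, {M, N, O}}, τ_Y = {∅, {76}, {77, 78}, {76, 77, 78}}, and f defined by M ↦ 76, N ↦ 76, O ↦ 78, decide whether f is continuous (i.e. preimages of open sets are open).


f is NOT continuous.

Compute f^{-1}(U) for each U ∈ τ_Y:
  U = ∅: f^{-1}(U) = ∅ ∈ τ_X ✓.
  U = {76}: f^{-1}(U) = {M, N} ∈ τ_X ✓.
  U = {77, 78}: f^{-1}(U) = {O} ∉ τ_X ✗.
  U = {76, 77, 78}: f^{-1}(U) = {M, N, O} ∈ τ_X ✓.
Found U = {77, 78} with f^{-1}(U) = {O} not in τ_X. Therefore f is NOT continuous.


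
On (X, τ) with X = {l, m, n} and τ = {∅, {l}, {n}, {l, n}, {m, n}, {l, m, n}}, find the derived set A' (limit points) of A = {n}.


A' = {m}

For each x ∈ X, list the open sets U ∈ τ with x ∈ U, then check whether U ∩ (A ∖ {x}) ≠ ∅ for every such U.
  x = l: open {l} ∋ x has {l} ∩ (A ∖ {l}) = ∅, so x is NOT a limit point.
  x = m: opens ∋ x are {m, n}, {l, m, n}; each meets A ∖ {m}, so x IS a limit point.
  x = n: open {n} ∋ x has {n} ∩ (A ∖ {n}) = ∅, so x is NOT a limit point.
Collecting: A' = {m}.


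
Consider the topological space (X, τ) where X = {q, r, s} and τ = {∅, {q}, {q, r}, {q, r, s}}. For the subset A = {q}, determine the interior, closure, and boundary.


int(A) = {q}, cl(A) = {q, r, s}, ∂A = {r, s}.

Closed sets in (X, τ) are complements of opens:
  closed(X, τ) = {∅, {s}, {r, s}, {q, r, s}}.
int(A) = ⋃ {U ∈ τ : U ⊆ A}. Opens contained in A: ∅, {q}.
Taking the union of these: int(A) = {q}.
cl(A) = ⋂ {C closed : A ⊆ C}. Closed sets containing A: {q, r, s}.
Intersecting these: cl(A) = {q, r, s}.
∂A = cl(A) ∖ int(A) = {q, r, s} ∖ {q} = {r, s}.


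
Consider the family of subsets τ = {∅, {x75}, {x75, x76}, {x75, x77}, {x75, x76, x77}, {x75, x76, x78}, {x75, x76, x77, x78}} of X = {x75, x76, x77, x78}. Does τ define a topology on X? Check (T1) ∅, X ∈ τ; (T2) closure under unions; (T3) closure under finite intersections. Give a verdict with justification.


τ IS a topology on X.

Axiom (T1): ∅ ∈ τ? Yes; X ∈ τ? Yes.
Axiom (T2/T3): check pairwise unions and intersections of members of τ.
All pairwise intersections and unions checked — each lies in τ. Therefore τ satisfies (T1), (T2), (T3): it IS a topology on X.


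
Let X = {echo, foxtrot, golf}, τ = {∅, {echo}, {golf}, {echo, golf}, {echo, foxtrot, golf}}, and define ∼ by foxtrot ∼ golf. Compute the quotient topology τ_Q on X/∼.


X/∼ = {[echo], [foxtrot=golf]}; |τ_Q| = 3.

Equivalence classes: [echo], [foxtrot=golf].
Quotient map π: X → X/∼ sends echo ↦ [echo], foxtrot ↦ [foxtrot=golf], golf ↦ [foxtrot=golf].
For each subset V ⊆ X/∼, compute π^{-1}(V) ⊆ X and check whether π^{-1}(V) ∈ τ. V is open in τ_Q iff π^{-1}(V) ∈ τ.
  V = {}: π^{-1}(V) = ∅ ∈ τ ✓.
  V = {[echo]}: π^{-1}(V) = {echo} ∈ τ ✓.
  V = {[foxtrot=golf]}: π^{-1}(V) = {foxtrot, golf} ∉ τ ✗.
  V = {[echo], [foxtrot=golf]}: π^{-1}(V) = {echo, foxtrot, golf} ∈ τ ✓.
Open sets in the quotient: τ_Q = {{}, {[echo]}, {[echo], [foxtrot=golf]}} (3 elements).


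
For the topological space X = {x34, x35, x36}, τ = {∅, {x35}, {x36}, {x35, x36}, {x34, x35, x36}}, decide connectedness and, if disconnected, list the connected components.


(X, τ) is connected.

Find clopen sets (U ∈ τ with X ∖ U ∈ τ):
  U = ∅, X ∖ U = {x34, x35, x36} — both open, so U is clopen.
  U = {x34, x35, x36}, X ∖ U = ∅ — both open, so U is clopen.
Only trivial clopens (∅ and X) exist, so (X, τ) is connected.
Compute connected components by grouping points that agree on all clopens:
  component: {x34, x35, x36}


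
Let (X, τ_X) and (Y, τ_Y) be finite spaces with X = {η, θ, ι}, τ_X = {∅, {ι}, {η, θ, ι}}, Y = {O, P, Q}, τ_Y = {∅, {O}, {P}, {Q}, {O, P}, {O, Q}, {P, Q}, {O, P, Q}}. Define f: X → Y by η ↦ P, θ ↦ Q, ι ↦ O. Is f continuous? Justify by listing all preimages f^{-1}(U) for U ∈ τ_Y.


f is NOT continuous.

Compute f^{-1}(U) for each U ∈ τ_Y:
  U = ∅: f^{-1}(U) = ∅ ∈ τ_X ✓.
  U = {O}: f^{-1}(U) = {ι} ∈ τ_X ✓.
  U = {P}: f^{-1}(U) = {η} ∉ τ_X ✗.
  U = {Q}: f^{-1}(U) = {θ} ∉ τ_X ✗.
  U = {O, P}: f^{-1}(U) = {η, ι} ∉ τ_X ✗.
  U = {O, Q}: f^{-1}(U) = {θ, ι} ∉ τ_X ✗.
  U = {P, Q}: f^{-1}(U) = {η, θ} ∉ τ_X ✗.
  U = {O, P, Q}: f^{-1}(U) = {η, θ, ι} ∈ τ_X ✓.
Found U = {P} with f^{-1}(U) = {η} not in τ_X. Therefore f is NOT continuous.


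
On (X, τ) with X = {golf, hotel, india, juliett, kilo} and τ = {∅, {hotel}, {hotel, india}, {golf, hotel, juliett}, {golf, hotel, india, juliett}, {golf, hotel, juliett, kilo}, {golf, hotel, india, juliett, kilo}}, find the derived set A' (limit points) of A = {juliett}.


A' = {golf, kilo}

For each x ∈ X, list the open sets U ∈ τ with x ∈ U, then check whether U ∩ (A ∖ {x}) ≠ ∅ for every such U.
  x = golf: opens ∋ x are {golf, hotel, juliett}, {golf, hotel, india, juliett}, {golf, hotel, juliett, kilo}, {golf, hotel, india, juliett, kilo}; each meets A ∖ {golf}, so x IS a limit point.
  x = hotel: open {hotel} ∋ x has {hotel} ∩ (A ∖ {hotel}) = ∅, so x is NOT a limit point.
  x = india: open {hotel, india} ∋ x has {hotel, india} ∩ (A ∖ {india}) = ∅, so x is NOT a limit point.
  x = juliett: open {golf, hotel, juliett} ∋ x has {golf, hotel, juliett} ∩ (A ∖ {juliett}) = ∅, so x is NOT a limit point.
  x = kilo: opens ∋ x are {golf, hotel, juliett, kilo}, {golf, hotel, india, juliett, kilo}; each meets A ∖ {kilo}, so x IS a limit point.
Collecting: A' = {golf, kilo}.


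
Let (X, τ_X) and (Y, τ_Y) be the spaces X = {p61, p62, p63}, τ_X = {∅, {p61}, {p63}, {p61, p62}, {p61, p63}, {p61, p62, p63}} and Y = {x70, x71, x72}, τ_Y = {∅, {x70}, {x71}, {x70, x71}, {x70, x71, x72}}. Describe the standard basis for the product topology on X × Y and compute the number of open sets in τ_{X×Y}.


Basis B = {∅ × ∅, {p61} × {x70}, {p61} × {x71}, {p63} × {x70}, {p63} × {x71}, {p61} × {x70, x71}, {p61, p62} × {x70}, {p61, p63} × {x70}, {p61, p62} × {x71}, {p61, p63} × {x71}, {p63} × {x70, x71}, {p61} × {x70, x71, x72}, {p61, p62, p63} × {x70}, {p61, p62, p63} × {x71}, {p63} × {x70, x71, x72}, {p61, p62} × {x70, x71}, {p61, p63} × {x70, x71}, {p61, p62} × {x70, x71, x72}, {p61, p63} × {x70, x71, x72}, {p61, p62, p63} × {x70, x71}, {p61, p62, p63} × {x70, x71, x72}}; |τ_{X×Y}| = 70.

Enumerate products U × V with U ∈ τ_X, V ∈ τ_Y (deduplicated):
  ∅ × ∅ = {} (∅)
  {p61} × {x70} = {(p61,x70)}
  {p61} × {x71} = {(p61,x71)}
  {p63} × {x70} = {(p63,x70)}
  {p63} × {x71} = {(p63,x71)}
  {p61} × {x70, x71} = {(p61,x70), (p61,x71)}
  {p61, p62} × {x70} = {(p61,x70), (p62,x70)}
  {p61, p63} × {x70} = {(p61,x70), (p63,x70)}
  {p61, p62} × {x71} = {(p61,x71), (p62,x71)}
  {p61, p63} × {x71} = {(p61,x71), (p63,x71)}
  {p63} × {x70, x71} = {(p63,x70), (p63,x71)}
  {p61} × {x70, x71, x72} = {(p61,x70), (p61,x71), (p61,x72)}
  {p61, p62, p63} × {x70} = {(p61,x70), (p62,x70), (p63,x70)}
  {p61, p62, p63} × {x71} = {(p61,x71), (p62,x71), (p63,x71)}
  {p63} × {x70, x71, x72} = {(p63,x70), (p63,x71), (p63,x72)}
  {p61, p62} × {x70, x71} = {(p61,x70), (p61,x71), (p62,x70), (p62,x71)}
  {p61, p63} × {x70, x71} = {(p61,x70), (p61,x71), (p63,x70), (p63,x71)}
  {p61, p62} × {x70, x71, x72} = {(p61,x70), (p61,x71), (p61,x72), (p62,x70), (p62,x71), (p62,x72)}
  {p61, p63} × {x70, x71, x72} = {(p61,x70), (p61,x71), (p61,x72), (p63,x70), (p63,x71), (p63,x72)}
  {p61, p62, p63} × {x70, x71} = {(p61,x70), (p61,x71), (p62,x70), (p62,x71), (p63,x70), (p63,x71)}
  {p61, p62, p63} × {x70, x71, x72} = {(p61,x70), (p61,x71), (p61,x72), (p62,x70), (p62,x71), (p62,x72), (p63,x70), (p63,x71), (p63,x72)}
These 21 distinct sets form the basis B.
Close under arbitrary unions to get τ_{X×Y}; counting gives |τ_{X×Y}| = 70.


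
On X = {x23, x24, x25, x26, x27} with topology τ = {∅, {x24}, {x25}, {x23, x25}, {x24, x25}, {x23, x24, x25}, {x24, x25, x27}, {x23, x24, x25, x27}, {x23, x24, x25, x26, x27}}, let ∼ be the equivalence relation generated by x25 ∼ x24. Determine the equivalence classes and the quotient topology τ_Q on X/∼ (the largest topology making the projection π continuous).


X/∼ = {[x23], [x24=x25], [x26], [x27]}; |τ_Q| = 6.

Equivalence classes: [x23], [x24=x25], [x26], [x27].
Quotient map π: X → X/∼ sends x23 ↦ [x23], x24 ↦ [x24=x25], x25 ↦ [x24=x25], x26 ↦ [x26], x27 ↦ [x27].
For each subset V ⊆ X/∼, compute π^{-1}(V) ⊆ X and check whether π^{-1}(V) ∈ τ. V is open in τ_Q iff π^{-1}(V) ∈ τ.
  V = {}: π^{-1}(V) = ∅ ∈ τ ✓.
  V = {[x23]}: π^{-1}(V) = {x23} ∉ τ ✗.
  V = {[x24=x25]}: π^{-1}(V) = {x24, x25} ∈ τ ✓.
  V = {[x23], [x24=x25]}: π^{-1}(V) = {x23, x24, x25} ∈ τ ✓.
  V = {[x26]}: π^{-1}(V) = {x26} ∉ τ ✗.
  V = {[x23], [x26]}: π^{-1}(V) = {x23, x26} ∉ τ ✗.
  V = {[x24=x25], [x26]}: π^{-1}(V) = {x24, x25, x26} ∉ τ ✗.
  V = {[x23], [x24=x25], [x26]}: π^{-1}(V) = {x23, x24, x25, x26} ∉ τ ✗.
  V = {[x27]}: π^{-1}(V) = {x27} ∉ τ ✗.
  V = {[x23], [x27]}: π^{-1}(V) = {x23, x27} ∉ τ ✗.
  V = {[x24=x25], [x27]}: π^{-1}(V) = {x24, x25, x27} ∈ τ ✓.
  V = {[x23], [x24=x25], [x27]}: π^{-1}(V) = {x23, x24, x25, x27} ∈ τ ✓.
  V = {[x26], [x27]}: π^{-1}(V) = {x26, x27} ∉ τ ✗.
  V = {[x23], [x26], [x27]}: π^{-1}(V) = {x23, x26, x27} ∉ τ ✗.
  V = {[x24=x25], [x26], [x27]}: π^{-1}(V) = {x24, x25, x26, x27} ∉ τ ✗.
  V = {[x23], [x24=x25], [x26], [x27]}: π^{-1}(V) = {x23, x24, x25, x26, x27} ∈ τ ✓.
Open sets in the quotient: τ_Q = {{}, {[x24=x25]}, {[x23], [x24=x25]}, {[x24=x25], [x27]}, {[x23], [x24=x25], [x27]}, {[x23], [x24=x25], [x26], [x27]}} (6 elements).


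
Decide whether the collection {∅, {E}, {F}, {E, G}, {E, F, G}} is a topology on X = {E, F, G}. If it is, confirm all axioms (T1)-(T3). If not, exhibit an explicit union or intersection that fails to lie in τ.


τ is NOT a topology on X.

Axiom (T1): ∅ ∈ τ? Yes; X ∈ τ? Yes.
Axiom (T2/T3): check pairwise unions and intersections of members of τ.
Counterexample for (T2): {E} ∪ {F} = {E, F} ∉ τ. Therefore τ is NOT a topology.


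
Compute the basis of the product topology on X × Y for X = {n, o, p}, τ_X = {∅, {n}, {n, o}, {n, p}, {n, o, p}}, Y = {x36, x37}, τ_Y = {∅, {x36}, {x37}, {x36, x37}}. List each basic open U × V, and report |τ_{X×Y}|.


Basis B = {∅ × ∅, {n} × {x36}, {n} × {x37}, {n} × {x36, x37}, {n, o} × {x36}, {n, p} × {x36}, {n, o} × {x37}, {n, p} × {x37}, {n, o, p} × {x36}, {n, o, p} × {x37}, {n, o} × {x36, x37}, {n, p} × {x36, x37}, {n, o, p} × {x36, x37}}; |τ_{X×Y}| = 25.

Enumerate products U × V with U ∈ τ_X, V ∈ τ_Y (deduplicated):
  ∅ × ∅ = {} (∅)
  {n} × {x36} = {(n,x36)}
  {n} × {x37} = {(n,x37)}
  {n} × {x36, x37} = {(n,x36), (n,x37)}
  {n, o} × {x36} = {(n,x36), (o,x36)}
  {n, p} × {x36} = {(n,x36), (p,x36)}
  {n, o} × {x37} = {(n,x37), (o,x37)}
  {n, p} × {x37} = {(n,x37), (p,x37)}
  {n, o, p} × {x36} = {(n,x36), (o,x36), (p,x36)}
  {n, o, p} × {x37} = {(n,x37), (o,x37), (p,x37)}
  {n, o} × {x36, x37} = {(n,x36), (n,x37), (o,x36), (o,x37)}
  {n, p} × {x36, x37} = {(n,x36), (n,x37), (p,x36), (p,x37)}
  {n, o, p} × {x36, x37} = {(n,x36), (n,x37), (o,x36), (o,x37), (p,x36), (p,x37)}
These 13 distinct sets form the basis B.
Close under arbitrary unions to get τ_{X×Y}; counting gives |τ_{X×Y}| = 25.


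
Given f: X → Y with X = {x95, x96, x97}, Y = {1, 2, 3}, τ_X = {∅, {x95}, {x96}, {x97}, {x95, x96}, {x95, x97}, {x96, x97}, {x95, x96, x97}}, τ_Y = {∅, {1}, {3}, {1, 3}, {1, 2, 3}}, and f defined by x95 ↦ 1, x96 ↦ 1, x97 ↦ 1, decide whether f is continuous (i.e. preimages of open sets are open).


f IS continuous.

Compute f^{-1}(U) for each U ∈ τ_Y:
  U = ∅: f^{-1}(U) = ∅ ∈ τ_X ✓.
  U = {1}: f^{-1}(U) = {x95, x96, x97} ∈ τ_X ✓.
  U = {3}: f^{-1}(U) = ∅ ∈ τ_X ✓.
  U = {1, 3}: f^{-1}(U) = {x95, x96, x97} ∈ τ_X ✓.
  U = {1, 2, 3}: f^{-1}(U) = {x95, x96, x97} ∈ τ_X ✓.
Every preimage lies in τ_X, so f IS continuous.


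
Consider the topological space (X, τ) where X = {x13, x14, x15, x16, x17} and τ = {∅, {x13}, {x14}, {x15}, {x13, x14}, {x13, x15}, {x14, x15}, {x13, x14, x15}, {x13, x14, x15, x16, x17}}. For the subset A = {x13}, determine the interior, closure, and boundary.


int(A) = {x13}, cl(A) = {x13, x16, x17}, ∂A = {x16, x17}.

Closed sets in (X, τ) are complements of opens:
  closed(X, τ) = {∅, {x16, x17}, {x13, x16, x17}, {x14, x16, x17}, {x15, x16, x17}, {x13, x14, x16, x17}, {x13, x15, x16, x17}, {x14, x15, x16, x17}, {x13, x14, x15, x16, x17}}.
int(A) = ⋃ {U ∈ τ : U ⊆ A}. Opens contained in A: ∅, {x13}.
Taking the union of these: int(A) = {x13}.
cl(A) = ⋂ {C closed : A ⊆ C}. Closed sets containing A: {x13, x16, x17}, {x13, x14, x16, x17}, {x13, x15, x16, x17}, {x13, x14, x15, x16, x17}.
Intersecting these: cl(A) = {x13, x16, x17}.
∂A = cl(A) ∖ int(A) = {x13, x16, x17} ∖ {x13} = {x16, x17}.


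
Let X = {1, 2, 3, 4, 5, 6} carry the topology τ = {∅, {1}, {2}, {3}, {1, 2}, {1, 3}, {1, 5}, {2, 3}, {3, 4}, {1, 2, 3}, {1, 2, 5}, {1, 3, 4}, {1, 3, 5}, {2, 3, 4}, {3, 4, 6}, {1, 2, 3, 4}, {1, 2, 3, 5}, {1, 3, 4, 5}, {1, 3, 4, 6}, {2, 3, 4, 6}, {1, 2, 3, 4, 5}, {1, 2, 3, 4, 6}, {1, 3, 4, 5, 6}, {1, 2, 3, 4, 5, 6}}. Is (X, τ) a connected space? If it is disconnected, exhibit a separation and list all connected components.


(X, τ) is disconnected; components = [{2}, {1, 5}, {3, 4, 6}].

Find clopen sets (U ∈ τ with X ∖ U ∈ τ):
  U = ∅, X ∖ U = {1, 2, 3, 4, 5, 6} — both open, so U is clopen.
  U = {2}, X ∖ U = {1, 3, 4, 5, 6} — both open, so U is clopen.
  U = {1, 5}, X ∖ U = {2, 3, 4, 6} — both open, so U is clopen.
  U = {1, 2, 5}, X ∖ U = {3, 4, 6} — both open, so U is clopen.
  U = {3, 4, 6}, X ∖ U = {1, 2, 5} — both open, so U is clopen.
  U = {2, 3, 4, 6}, X ∖ U = {1, 5} — both open, so U is clopen.
  U = {1, 3, 4, 5, 6}, X ∖ U = {2} — both open, so U is clopen.
  U = {1, 2, 3, 4, 5, 6}, X ∖ U = ∅ — both open, so U is clopen.
Nontrivial clopen(s) exist: e.g. {2, 3, 4, 6}. So (X, τ) is disconnected.
Compute connected components by grouping points that agree on all clopens:
  component: {2}
  component: {1, 5}
  component: {3, 4, 6}
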